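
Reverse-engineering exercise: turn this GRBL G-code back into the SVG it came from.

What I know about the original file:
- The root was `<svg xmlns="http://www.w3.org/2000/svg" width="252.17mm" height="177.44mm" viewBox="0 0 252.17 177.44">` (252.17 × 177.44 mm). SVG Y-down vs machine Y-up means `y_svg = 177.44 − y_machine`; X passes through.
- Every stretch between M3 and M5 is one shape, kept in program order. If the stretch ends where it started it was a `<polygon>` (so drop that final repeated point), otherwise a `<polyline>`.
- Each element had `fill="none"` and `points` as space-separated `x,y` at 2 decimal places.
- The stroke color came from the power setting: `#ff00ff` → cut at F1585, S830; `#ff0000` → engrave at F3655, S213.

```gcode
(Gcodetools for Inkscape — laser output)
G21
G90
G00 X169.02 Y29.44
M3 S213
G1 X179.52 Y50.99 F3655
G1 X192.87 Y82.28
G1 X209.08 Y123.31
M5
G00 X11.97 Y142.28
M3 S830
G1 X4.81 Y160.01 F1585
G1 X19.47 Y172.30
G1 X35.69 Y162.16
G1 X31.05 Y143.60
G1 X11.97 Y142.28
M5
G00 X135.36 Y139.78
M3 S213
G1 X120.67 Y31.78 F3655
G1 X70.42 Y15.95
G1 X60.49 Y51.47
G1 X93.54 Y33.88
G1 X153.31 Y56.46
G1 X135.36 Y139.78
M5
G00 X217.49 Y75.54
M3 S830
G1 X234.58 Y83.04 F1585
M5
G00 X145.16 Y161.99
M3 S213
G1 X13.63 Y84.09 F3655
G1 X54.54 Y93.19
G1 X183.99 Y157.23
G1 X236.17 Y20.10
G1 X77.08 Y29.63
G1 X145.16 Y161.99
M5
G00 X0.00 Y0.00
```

Each laser-on run becomes one SVG element. Flip Y back into SVG space with y_svg = 177.44 − y_machine.

Run 1: S213 ⇒ engrave layer `#ff0000`. The run is open, so emit a `<polyline>` with points (Y-flipped): 169.02,148.00 179.52,126.45 192.87,95.16 209.08,54.13.

Run 2: power S830 maps to stroke `#ff00ff` (cut). The run returns to its start, so emit a `<polygon>` with points (Y-flipped): 11.97,35.16 4.81,17.43 19.47,5.14 35.69,15.28 31.05,33.84.

Run 3: power S213 maps to stroke `#ff0000` (engrave). The run returns to its start, so emit a `<polygon>` with points (Y-flipped): 135.36,37.66 120.67,145.66 70.42,161.49 60.49,125.97 93.54,143.56 153.31,120.98.

Run 4: the run's S830 means `#ff00ff` (cut). The run is open, so emit a `<polyline>` with points (Y-flipped): 217.49,101.90 234.58,94.40.

Run 5: the run's S213 means `#ff0000` (engrave). The run returns to its start, so emit a `<polygon>` with points (Y-flipped): 145.16,15.45 13.63,93.35 54.54,84.25 183.99,20.21 236.17,157.34 77.08,147.81.

<svg xmlns="http://www.w3.org/2000/svg" width="252.17mm" height="177.44mm" viewBox="0 0 252.17 177.44">
  <polyline points="169.02,148.00 179.52,126.45 192.87,95.16 209.08,54.13" fill="none" stroke="#ff0000"/>
  <polygon points="11.97,35.16 4.81,17.43 19.47,5.14 35.69,15.28 31.05,33.84" fill="none" stroke="#ff00ff"/>
  <polygon points="135.36,37.66 120.67,145.66 70.42,161.49 60.49,125.97 93.54,143.56 153.31,120.98" fill="none" stroke="#ff0000"/>
  <polyline points="217.49,101.90 234.58,94.40" fill="none" stroke="#ff00ff"/>
  <polygon points="145.16,15.45 13.63,93.35 54.54,84.25 183.99,20.21 236.17,157.34 77.08,147.81" fill="none" stroke="#ff0000"/>
</svg>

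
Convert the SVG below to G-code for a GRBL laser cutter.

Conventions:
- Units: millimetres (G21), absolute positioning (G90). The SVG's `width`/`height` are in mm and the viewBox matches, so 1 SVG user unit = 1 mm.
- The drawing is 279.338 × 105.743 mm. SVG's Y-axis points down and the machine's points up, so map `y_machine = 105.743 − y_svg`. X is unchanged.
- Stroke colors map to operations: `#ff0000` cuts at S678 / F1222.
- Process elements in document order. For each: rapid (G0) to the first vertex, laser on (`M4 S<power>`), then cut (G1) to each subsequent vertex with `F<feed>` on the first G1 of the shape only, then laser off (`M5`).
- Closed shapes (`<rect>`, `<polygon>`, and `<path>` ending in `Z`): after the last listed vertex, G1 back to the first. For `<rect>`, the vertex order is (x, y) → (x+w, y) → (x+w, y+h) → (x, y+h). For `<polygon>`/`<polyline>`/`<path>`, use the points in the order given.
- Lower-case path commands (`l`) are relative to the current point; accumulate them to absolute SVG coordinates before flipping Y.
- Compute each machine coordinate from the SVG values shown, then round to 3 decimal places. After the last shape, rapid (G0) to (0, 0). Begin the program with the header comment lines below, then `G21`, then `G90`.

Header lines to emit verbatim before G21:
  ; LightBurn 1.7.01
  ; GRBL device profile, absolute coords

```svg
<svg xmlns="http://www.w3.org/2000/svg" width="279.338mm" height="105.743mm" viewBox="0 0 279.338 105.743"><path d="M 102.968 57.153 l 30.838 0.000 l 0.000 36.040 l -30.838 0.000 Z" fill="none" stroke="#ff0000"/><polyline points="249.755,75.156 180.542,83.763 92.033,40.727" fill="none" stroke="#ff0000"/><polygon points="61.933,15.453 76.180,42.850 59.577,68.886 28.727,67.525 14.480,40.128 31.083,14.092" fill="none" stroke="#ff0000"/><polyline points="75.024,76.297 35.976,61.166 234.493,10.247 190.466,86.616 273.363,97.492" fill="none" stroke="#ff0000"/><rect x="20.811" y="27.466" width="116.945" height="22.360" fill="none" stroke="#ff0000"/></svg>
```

viewBox `0 0 279.338 105.743` with mm width/height → 1 unit = 1 mm. Flip: y_m = 105.743 − y_svg.

**Shape 1** — `<path>` rectangle, stroke `#ff0000` → cut (S678, F1222). Machine vertices: (102.968,48.590) → (133.806,48.590) → (133.806,12.550) → (102.968,12.550) → (102.968,48.590). Closed: final G1 returns to the first vertex.

**Shape 2** — `<polyline>` open polyline, stroke `#ff0000` → cut (S678, F1222). Machine vertices: (249.755,30.587) → (180.542,21.980) → (92.033,65.016). Open path.

**Shape 3** — `<polygon>` regular polygon, stroke `#ff0000` → cut (S678, F1222). Machine vertices: (61.933,90.290) → (76.180,62.893) → (59.577,36.857) → (28.727,38.218) → (14.480,65.615) → (31.083,91.651) → (61.933,90.290). Closed: final G1 returns to the first vertex.

**Shape 4** — `<polyline>` open polyline, stroke `#ff0000` → cut (S678, F1222). Machine vertices: (75.024,29.446) → (35.976,44.577) → (234.493,95.496) → (190.466,19.127) → (273.363,8.251). Open path.

**Shape 5** — `<rect>` rectangle, stroke `#ff0000` → cut (S678, F1222). Machine vertices: (20.811,78.277) → (137.756,78.277) → (137.756,55.917) → (20.811,55.917) → (20.811,78.277). Closed: final G1 returns to the first vertex.

; LightBurn 1.7.01
; GRBL device profile, absolute coords
G21
G90
G0 X102.968 Y48.590
M4 S678
G1 X133.806 Y48.590 F1222
G1 X133.806 Y12.550
G1 X102.968 Y12.550
G1 X102.968 Y48.590
M5
G0 X249.755 Y30.587
M4 S678
G1 X180.542 Y21.980 F1222
G1 X92.033 Y65.016
M5
G0 X61.933 Y90.290
M4 S678
G1 X76.180 Y62.893 F1222
G1 X59.577 Y36.857
G1 X28.727 Y38.218
G1 X14.480 Y65.615
G1 X31.083 Y91.651
G1 X61.933 Y90.290
M5
G0 X75.024 Y29.446
M4 S678
G1 X35.976 Y44.577 F1222
G1 X234.493 Y95.496
G1 X190.466 Y19.127
G1 X273.363 Y8.251
M5
G0 X20.811 Y78.277
M4 S678
G1 X137.756 Y78.277 F1222
G1 X137.756 Y55.917
G1 X20.811 Y55.917
G1 X20.811 Y78.277
M5
G0 X0.000 Y0.000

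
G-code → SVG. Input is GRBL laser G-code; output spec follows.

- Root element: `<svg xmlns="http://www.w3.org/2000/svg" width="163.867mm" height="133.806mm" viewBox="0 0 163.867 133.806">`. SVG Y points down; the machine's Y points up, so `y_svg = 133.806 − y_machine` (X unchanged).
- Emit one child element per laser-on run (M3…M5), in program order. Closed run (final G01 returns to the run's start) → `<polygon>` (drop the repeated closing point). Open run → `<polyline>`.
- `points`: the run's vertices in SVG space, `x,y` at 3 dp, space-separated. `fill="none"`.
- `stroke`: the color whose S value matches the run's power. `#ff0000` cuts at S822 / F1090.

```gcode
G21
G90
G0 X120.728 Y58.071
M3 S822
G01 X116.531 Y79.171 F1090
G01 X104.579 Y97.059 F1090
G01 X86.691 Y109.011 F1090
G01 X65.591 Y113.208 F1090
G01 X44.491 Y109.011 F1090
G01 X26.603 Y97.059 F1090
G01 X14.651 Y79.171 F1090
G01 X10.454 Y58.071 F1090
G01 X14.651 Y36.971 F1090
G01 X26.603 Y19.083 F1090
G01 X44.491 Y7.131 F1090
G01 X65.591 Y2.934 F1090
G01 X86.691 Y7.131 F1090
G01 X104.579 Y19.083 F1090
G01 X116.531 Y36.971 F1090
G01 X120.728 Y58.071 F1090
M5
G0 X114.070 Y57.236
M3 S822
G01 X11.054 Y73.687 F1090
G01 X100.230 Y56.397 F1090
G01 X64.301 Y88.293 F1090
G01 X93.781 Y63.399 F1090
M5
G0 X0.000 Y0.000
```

Each laser-on run becomes one SVG element. Flip Y back into SVG space with y_svg = 133.806 − y_machine. Every run uses S822, so all elements get stroke `#ff0000` (cut).

Run 1: The run returns to its start, so emit a `<polygon>` with points (Y-flipped): 120.728,75.735 116.531,54.635 104.579,36.747 86.691,24.795 65.591,20.598 44.491,24.795 26.603,36.747 14.651,54.635 10.454,75.735 14.651,96.835 26.603,114.723 44.491,126.675 65.591,130.872 86.691,126.675 104.579,114.723 116.531,96.835.

Run 2: The run is open, so emit a `<polyline>` with points (Y-flipped): 114.070,76.570 11.054,60.119 100.230,77.409 64.301,45.513 93.781,70.407.

<svg xmlns="http://www.w3.org/2000/svg" width="163.867mm" height="133.806mm" viewBox="0 0 163.867 133.806">
  <polygon points="120.728,75.735 116.531,54.635 104.579,36.747 86.691,24.795 65.591,20.598 44.491,24.795 26.603,36.747 14.651,54.635 10.454,75.735 14.651,96.835 26.603,114.723 44.491,126.675 65.591,130.872 86.691,126.675 104.579,114.723 116.531,96.835" fill="none" stroke="#ff0000"/>
  <polyline points="114.070,76.570 11.054,60.119 100.230,77.409 64.301,45.513 93.781,70.407" fill="none" stroke="#ff0000"/>
</svg>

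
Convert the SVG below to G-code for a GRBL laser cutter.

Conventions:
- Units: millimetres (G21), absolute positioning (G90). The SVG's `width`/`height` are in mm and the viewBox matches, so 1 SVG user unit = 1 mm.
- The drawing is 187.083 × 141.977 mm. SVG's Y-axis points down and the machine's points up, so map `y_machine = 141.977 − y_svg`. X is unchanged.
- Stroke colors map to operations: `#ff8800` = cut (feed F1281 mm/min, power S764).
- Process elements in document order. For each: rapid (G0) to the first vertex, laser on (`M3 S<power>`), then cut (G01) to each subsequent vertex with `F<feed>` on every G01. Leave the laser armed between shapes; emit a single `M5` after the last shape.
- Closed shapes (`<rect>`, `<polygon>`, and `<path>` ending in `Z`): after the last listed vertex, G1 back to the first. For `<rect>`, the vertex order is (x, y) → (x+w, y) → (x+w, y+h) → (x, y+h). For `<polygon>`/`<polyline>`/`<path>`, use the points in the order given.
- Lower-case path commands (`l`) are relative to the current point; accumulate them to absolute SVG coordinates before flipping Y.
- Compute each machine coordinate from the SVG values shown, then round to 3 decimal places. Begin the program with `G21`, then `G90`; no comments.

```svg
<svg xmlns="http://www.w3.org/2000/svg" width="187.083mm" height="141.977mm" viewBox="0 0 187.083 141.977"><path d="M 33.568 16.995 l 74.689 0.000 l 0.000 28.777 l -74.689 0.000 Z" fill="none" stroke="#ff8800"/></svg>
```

G21
G90
G0 X33.568 Y124.982
M3 S764
G01 X108.257 Y124.982 F1281
G01 X108.257 Y96.205 F1281
G01 X33.568 Y96.205 F1281
G01 X33.568 Y124.982 F1281
M5

Since the viewBox matches the mm dimensions, user units are millimetres directly. The only transform is the Y-flip y_m = 141.977 − y_svg.

Shape 1 is a rectangle drawn with `<path>`. Its stroke #ff8800 means cut at S764, F1281. After flipping Y the toolpath is (33.568,124.982) → (108.257,124.982) → (108.257,96.205) → (33.568,96.205) → (33.568,124.982), returning to the start.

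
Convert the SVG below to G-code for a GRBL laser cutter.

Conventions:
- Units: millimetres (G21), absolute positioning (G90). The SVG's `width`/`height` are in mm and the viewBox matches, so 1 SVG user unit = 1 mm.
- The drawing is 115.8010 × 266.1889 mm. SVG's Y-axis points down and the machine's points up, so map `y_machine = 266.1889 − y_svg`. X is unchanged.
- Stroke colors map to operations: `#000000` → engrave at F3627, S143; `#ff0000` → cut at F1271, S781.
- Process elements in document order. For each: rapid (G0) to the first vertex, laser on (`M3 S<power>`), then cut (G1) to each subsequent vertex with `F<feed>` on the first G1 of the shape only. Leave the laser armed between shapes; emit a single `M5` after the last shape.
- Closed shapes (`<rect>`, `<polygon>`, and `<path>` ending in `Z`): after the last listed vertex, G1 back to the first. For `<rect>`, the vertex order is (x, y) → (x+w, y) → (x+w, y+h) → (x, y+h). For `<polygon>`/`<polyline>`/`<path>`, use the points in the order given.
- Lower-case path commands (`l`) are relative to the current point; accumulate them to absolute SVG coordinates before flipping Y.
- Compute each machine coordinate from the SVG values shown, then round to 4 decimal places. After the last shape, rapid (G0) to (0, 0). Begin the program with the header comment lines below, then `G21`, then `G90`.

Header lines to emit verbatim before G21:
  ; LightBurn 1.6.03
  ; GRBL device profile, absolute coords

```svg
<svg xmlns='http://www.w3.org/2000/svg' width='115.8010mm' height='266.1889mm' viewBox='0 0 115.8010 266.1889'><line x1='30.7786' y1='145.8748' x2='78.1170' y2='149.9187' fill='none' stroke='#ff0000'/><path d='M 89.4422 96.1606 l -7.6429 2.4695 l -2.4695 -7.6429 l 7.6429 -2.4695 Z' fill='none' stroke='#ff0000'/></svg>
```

viewBox `0 0 115.8010 266.1889` with mm width/height → 1 unit = 1 mm. Flip: y_m = 266.1889 − y_svg.

**Shape 1** — `<line>` line segment, stroke `#ff0000` → cut (S781, F1271). Machine vertices: (30.7786,120.3141) → (78.1170,116.2702). Open path.

**Shape 2** — `<path>` regular polygon, stroke `#ff0000` → cut (S781, F1271). Machine vertices: (89.4422,170.0283) → (81.7993,167.5588) → (79.3298,175.2017) → (86.9727,177.6712) → (89.4422,170.0283). Closed: final G1 returns to the first vertex.

; LightBurn 1.6.03
; GRBL device profile, absolute coords
G21
G90
G0 X30.7786 Y120.3141
M3 S781
G1 X78.1170 Y116.2702 F1271
G0 X89.4422 Y170.0283
M3 S781
G1 X81.7993 Y167.5588 F1271
G1 X79.3298 Y175.2017
G1 X86.9727 Y177.6712
G1 X89.4422 Y170.0283
M5
G0 X0.0000 Y0.0000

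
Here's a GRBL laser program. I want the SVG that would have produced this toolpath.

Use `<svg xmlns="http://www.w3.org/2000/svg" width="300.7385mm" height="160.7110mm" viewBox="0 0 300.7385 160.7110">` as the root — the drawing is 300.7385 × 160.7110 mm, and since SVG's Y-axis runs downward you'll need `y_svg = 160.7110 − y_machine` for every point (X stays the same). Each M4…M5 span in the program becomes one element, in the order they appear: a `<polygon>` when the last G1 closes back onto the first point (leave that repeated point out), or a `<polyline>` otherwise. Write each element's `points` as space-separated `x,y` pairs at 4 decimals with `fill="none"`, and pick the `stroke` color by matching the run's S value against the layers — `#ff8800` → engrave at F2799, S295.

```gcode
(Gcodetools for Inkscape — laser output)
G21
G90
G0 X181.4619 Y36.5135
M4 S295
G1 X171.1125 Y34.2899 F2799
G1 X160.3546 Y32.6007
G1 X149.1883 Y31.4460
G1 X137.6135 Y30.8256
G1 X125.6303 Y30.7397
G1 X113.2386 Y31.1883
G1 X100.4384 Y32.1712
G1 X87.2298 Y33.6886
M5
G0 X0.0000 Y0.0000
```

<svg xmlns="http://www.w3.org/2000/svg" width="300.7385mm" height="160.7110mm" viewBox="0 0 300.7385 160.7110">
  <polyline points="181.4619,124.1975 171.1125,126.4211 160.3546,128.1103 149.1883,129.2650 137.6135,129.8854 125.6303,129.9713 113.2386,129.5227 100.4384,128.5398 87.2298,127.0224" fill="none" stroke="#ff8800"/>
</svg>

Machine Y-up, SVG Y-down with viewBox height 160.7110, so y_svg = 160.7110 − y_machine; X carries over. Every run uses S295, so all elements get stroke `#ff8800` (engrave).

Run 1: The run is open, so emit a `<polyline>` with points (Y-flipped): 181.4619,124.1975 171.1125,126.4211 160.3546,128.1103 149.1883,129.2650 137.6135,129.8854 125.6303,129.9713 113.2386,129.5227 100.4384,128.5398 87.2298,127.0224.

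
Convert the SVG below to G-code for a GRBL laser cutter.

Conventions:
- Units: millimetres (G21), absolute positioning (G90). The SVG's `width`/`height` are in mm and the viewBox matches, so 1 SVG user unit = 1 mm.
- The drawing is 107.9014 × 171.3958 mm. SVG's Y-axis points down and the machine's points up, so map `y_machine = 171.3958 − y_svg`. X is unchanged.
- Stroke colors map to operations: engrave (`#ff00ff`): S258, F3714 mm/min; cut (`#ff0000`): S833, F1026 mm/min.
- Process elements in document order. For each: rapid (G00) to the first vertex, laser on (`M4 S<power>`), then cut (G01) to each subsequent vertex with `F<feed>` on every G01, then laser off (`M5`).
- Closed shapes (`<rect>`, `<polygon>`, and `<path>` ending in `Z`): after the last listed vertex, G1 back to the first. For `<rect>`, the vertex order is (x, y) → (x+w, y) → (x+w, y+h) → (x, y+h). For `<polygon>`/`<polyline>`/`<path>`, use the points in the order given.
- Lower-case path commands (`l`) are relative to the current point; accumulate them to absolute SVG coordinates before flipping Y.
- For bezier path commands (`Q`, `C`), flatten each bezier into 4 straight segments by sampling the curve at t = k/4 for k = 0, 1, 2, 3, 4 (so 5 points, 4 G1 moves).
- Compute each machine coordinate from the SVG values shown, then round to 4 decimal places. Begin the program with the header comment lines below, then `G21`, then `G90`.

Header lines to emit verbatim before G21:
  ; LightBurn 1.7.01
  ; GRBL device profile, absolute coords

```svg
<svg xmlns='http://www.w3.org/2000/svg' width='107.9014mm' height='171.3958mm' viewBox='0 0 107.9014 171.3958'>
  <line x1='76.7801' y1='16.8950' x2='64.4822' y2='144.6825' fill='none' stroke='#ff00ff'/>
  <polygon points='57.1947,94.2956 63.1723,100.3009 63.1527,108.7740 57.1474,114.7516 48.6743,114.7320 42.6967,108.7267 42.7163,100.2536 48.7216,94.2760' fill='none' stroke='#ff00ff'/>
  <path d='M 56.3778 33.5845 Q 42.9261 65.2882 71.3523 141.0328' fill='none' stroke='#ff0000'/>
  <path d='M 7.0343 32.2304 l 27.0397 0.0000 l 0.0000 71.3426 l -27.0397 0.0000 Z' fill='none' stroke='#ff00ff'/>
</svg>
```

; LightBurn 1.7.01
; GRBL device profile, absolute coords
G21
G90
G00 X76.7801 Y154.5008
M4 S258
G01 X64.4822 Y26.7133 F3714
M5
G00 X57.1947 Y77.1002
M4 S258
G01 X63.1723 Y71.0949 F3714
G01 X63.1527 Y62.6218 F3714
G01 X57.1474 Y56.6442 F3714
G01 X48.6743 Y56.6638 F3714
G01 X42.6967 Y62.6691 F3714
G01 X42.7163 Y71.1422 F3714
G01 X48.7216 Y77.1198 F3714
G01 X57.1947 Y77.1002 F3714
M5
G00 X56.3778 Y137.8113
M4 S833
G01 X52.2693 Y119.2069 F1026
G01 X53.3956 Y95.0974 F1026
G01 X59.7566 Y65.4827 F1026
G01 X71.3523 Y30.3630 F1026
M5
G00 X7.0343 Y139.1654
M4 S258
G01 X34.0740 Y139.1654 F3714
G01 X34.0740 Y67.8228 F3714
G01 X7.0343 Y67.8228 F3714
G01 X7.0343 Y139.1654 F3714
M5

viewBox `0 0 107.9014 171.3958` with mm width/height → 1 unit = 1 mm. Flip: y_m = 171.3958 − y_svg.

**Shape 1** — `<line>` line segment, stroke `#ff00ff` → engrave (S258, F3714). Machine vertices: (76.7801,154.5008) → (64.4822,26.7133). Open path.

**Shape 2** — `<polygon>` regular polygon, stroke `#ff00ff` → engrave (S258, F3714). Machine vertices: (57.1947,77.1002) → (63.1723,71.0949) → (63.1527,62.6218) → (57.1474,56.6442) → (48.6743,56.6638) → (42.6967,62.6691) → (42.7163,71.1422) → (48.7216,77.1198) → (57.1947,77.1002). Closed: final G1 returns to the first vertex.

**Shape 3** — `<path>` quadratic bezier, stroke `#ff0000` → cut (S833, F1026). Control points (SVG): P0=(56.3778,33.5845), P1=(42.9261,65.2882), P2=(71.3523,141.0328); sampled at t=k/4. Machine vertices: (56.3778,137.8113) → (52.2693,119.2069) → (53.3956,95.0974) → (59.7566,65.4827) → (71.3523,30.3630). Open path.

**Shape 4** — `<path>` rectangle, stroke `#ff00ff` → engrave (S258, F3714). Machine vertices: (7.0343,139.1654) → (34.0740,139.1654) → (34.0740,67.8228) → (7.0343,67.8228) → (7.0343,139.1654). Closed: final G1 returns to the first vertex.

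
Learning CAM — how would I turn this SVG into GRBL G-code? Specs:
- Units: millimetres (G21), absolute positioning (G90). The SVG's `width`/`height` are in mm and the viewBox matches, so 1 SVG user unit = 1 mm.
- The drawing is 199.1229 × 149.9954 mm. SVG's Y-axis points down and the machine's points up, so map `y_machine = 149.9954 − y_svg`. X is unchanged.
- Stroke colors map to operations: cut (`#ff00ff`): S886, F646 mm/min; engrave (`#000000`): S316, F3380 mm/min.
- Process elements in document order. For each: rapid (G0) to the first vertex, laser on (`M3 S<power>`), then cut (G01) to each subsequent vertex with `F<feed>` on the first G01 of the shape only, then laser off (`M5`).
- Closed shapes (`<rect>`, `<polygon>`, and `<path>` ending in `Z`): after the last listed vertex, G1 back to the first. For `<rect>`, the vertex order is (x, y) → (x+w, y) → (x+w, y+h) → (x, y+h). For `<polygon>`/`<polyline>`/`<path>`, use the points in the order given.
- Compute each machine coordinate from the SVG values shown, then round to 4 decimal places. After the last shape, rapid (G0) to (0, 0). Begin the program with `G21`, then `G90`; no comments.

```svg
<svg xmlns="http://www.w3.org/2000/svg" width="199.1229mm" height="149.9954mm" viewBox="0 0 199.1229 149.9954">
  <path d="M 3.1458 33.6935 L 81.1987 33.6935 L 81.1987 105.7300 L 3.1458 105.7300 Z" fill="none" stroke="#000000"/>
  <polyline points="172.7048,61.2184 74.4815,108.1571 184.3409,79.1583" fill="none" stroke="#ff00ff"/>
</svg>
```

viewBox `0 0 199.1229 149.9954` with mm width/height → 1 unit = 1 mm. Flip: y_m = 149.9954 − y_svg.

**Shape 1** — `<path>` rectangle, stroke `#000000` → engrave (S316, F3380). Machine vertices: (3.1458,116.3019) → (81.1987,116.3019) → (81.1987,44.2654) → (3.1458,44.2654) → (3.1458,116.3019). Closed: final G1 returns to the first vertex.

**Shape 2** — `<polyline>` open polyline, stroke `#ff00ff` → cut (S886, F646). Machine vertices: (172.7048,88.7770) → (74.4815,41.8383) → (184.3409,70.8371). Open path.

G21
G90
G0 X3.1458 Y116.3019
M3 S316
G01 X81.1987 Y116.3019 F3380
G01 X81.1987 Y44.2654
G01 X3.1458 Y44.2654
G01 X3.1458 Y116.3019
M5
G0 X172.7048 Y88.7770
M3 S886
G01 X74.4815 Y41.8383 F646
G01 X184.3409 Y70.8371
M5
G0 X0.0000 Y0.0000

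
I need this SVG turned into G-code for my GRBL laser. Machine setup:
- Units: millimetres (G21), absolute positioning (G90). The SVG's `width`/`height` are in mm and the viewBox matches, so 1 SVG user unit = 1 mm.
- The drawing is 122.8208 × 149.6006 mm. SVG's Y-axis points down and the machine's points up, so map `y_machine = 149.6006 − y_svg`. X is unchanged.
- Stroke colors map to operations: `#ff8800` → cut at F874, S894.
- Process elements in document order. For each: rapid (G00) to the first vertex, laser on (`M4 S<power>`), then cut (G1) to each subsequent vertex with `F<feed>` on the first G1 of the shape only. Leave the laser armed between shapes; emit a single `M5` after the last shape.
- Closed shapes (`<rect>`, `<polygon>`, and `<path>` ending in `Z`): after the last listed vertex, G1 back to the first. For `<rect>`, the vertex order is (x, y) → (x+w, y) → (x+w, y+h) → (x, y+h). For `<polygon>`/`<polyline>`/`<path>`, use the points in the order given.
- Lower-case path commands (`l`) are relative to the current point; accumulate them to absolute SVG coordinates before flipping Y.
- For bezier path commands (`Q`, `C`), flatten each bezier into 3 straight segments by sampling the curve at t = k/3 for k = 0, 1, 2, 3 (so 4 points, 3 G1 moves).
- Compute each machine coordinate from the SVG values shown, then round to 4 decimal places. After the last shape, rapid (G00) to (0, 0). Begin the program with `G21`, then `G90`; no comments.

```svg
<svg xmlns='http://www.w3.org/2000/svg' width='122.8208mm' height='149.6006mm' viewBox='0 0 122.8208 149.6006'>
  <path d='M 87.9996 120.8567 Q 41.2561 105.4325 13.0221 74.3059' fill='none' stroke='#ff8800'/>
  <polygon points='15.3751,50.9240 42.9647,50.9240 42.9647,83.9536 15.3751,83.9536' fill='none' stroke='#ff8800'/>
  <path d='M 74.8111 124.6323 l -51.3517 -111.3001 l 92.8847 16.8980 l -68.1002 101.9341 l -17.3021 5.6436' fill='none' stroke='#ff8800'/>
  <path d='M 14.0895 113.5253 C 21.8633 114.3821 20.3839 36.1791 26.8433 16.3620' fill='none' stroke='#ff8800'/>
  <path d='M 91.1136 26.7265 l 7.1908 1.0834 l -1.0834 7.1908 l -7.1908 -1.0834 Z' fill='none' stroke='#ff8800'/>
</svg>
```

Since the viewBox matches the mm dimensions, user units are millimetres directly. The only transform is the Y-flip y_m = 149.6006 − y_svg.

Shape 1 is a quadratic bezier drawn with `<path>`. Its stroke #ff8800 means cut at S894, F874. After flipping Y the toolpath is (87.9996,28.7439) → (58.8939,40.7714) → (33.9014,56.2883) → (13.0221,75.2947).

Shape 2 is a rectangle drawn with `<polygon>`. Its stroke #ff8800 means cut at S894, F874. After flipping Y the toolpath is (15.3751,98.6766) → (42.9647,98.6766) → (42.9647,65.6470) → (15.3751,65.6470) → (15.3751,98.6766), returning to the start.

Shape 3 is a open polyline drawn with `<path>`. Its stroke #ff8800 means cut at S894, F874. After flipping Y the toolpath is (74.8111,24.9683) → (23.4594,136.2684) → (116.3441,119.3704) → (48.2439,17.4363) → (30.9418,11.7927).

Shape 4 is a cubic bezier drawn with `<path>`. Its stroke #ff8800 means cut at S894, F874. After flipping Y the toolpath is (14.0895,36.0753) → (19.4156,56.4812) → (22.3934,99.0501) → (26.8433,133.2386).

Shape 5 is a regular polygon drawn with `<path>`. Its stroke #ff8800 means cut at S894, F874. After flipping Y the toolpath is (91.1136,122.8741) → (98.3044,121.7907) → (97.2210,114.5999) → (90.0302,115.6833) → (91.1136,122.8741), returning to the start.

G21
G90
G00 X87.9996 Y28.7439
M4 S894
G1 X58.8939 Y40.7714 F874
G1 X33.9014 Y56.2883
G1 X13.0221 Y75.2947
G00 X15.3751 Y98.6766
M4 S894
G1 X42.9647 Y98.6766 F874
G1 X42.9647 Y65.6470
G1 X15.3751 Y65.6470
G1 X15.3751 Y98.6766
G00 X74.8111 Y24.9683
M4 S894
G1 X23.4594 Y136.2684 F874
G1 X116.3441 Y119.3704
G1 X48.2439 Y17.4363
G1 X30.9418 Y11.7927
G00 X14.0895 Y36.0753
M4 S894
G1 X19.4156 Y56.4812 F874
G1 X22.3934 Y99.0501
G1 X26.8433 Y133.2386
G00 X91.1136 Y122.8741
M4 S894
G1 X98.3044 Y121.7907 F874
G1 X97.2210 Y114.5999
G1 X90.0302 Y115.6833
G1 X91.1136 Y122.8741
M5
G00 X0.0000 Y0.0000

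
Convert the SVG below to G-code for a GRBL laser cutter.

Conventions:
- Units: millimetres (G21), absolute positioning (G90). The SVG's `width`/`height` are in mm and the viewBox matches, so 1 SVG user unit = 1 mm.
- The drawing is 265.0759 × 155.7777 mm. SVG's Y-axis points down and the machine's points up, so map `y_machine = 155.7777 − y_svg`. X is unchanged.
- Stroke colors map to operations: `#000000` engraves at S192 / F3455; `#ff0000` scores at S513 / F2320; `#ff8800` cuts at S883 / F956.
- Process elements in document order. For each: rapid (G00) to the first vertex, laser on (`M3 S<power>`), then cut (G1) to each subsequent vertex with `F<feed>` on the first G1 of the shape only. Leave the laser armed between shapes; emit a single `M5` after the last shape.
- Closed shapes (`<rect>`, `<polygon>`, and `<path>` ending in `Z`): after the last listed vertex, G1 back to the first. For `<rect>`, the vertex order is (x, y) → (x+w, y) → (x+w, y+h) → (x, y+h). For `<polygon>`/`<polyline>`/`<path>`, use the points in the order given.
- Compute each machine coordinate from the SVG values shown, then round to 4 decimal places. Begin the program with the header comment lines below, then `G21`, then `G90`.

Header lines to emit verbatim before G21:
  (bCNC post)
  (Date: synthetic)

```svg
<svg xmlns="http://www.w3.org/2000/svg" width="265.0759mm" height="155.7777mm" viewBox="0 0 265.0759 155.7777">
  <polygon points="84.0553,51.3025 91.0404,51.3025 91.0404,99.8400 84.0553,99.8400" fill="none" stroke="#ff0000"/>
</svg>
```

Since the viewBox matches the mm dimensions, user units are millimetres directly. The only transform is the Y-flip y_m = 155.7777 − y_svg.

Shape 1 is a rectangle drawn with `<polygon>`. Its stroke #ff0000 means score at S513, F2320. After flipping Y the toolpath is (84.0553,104.4752) → (91.0404,104.4752) → (91.0404,55.9377) → (84.0553,55.9377) → (84.0553,104.4752), returning to the start.

(bCNC post)
(Date: synthetic)
G21
G90
G00 X84.0553 Y104.4752
M3 S513
G1 X91.0404 Y104.4752 F2320
G1 X91.0404 Y55.9377
G1 X84.0553 Y55.9377
G1 X84.0553 Y104.4752
M5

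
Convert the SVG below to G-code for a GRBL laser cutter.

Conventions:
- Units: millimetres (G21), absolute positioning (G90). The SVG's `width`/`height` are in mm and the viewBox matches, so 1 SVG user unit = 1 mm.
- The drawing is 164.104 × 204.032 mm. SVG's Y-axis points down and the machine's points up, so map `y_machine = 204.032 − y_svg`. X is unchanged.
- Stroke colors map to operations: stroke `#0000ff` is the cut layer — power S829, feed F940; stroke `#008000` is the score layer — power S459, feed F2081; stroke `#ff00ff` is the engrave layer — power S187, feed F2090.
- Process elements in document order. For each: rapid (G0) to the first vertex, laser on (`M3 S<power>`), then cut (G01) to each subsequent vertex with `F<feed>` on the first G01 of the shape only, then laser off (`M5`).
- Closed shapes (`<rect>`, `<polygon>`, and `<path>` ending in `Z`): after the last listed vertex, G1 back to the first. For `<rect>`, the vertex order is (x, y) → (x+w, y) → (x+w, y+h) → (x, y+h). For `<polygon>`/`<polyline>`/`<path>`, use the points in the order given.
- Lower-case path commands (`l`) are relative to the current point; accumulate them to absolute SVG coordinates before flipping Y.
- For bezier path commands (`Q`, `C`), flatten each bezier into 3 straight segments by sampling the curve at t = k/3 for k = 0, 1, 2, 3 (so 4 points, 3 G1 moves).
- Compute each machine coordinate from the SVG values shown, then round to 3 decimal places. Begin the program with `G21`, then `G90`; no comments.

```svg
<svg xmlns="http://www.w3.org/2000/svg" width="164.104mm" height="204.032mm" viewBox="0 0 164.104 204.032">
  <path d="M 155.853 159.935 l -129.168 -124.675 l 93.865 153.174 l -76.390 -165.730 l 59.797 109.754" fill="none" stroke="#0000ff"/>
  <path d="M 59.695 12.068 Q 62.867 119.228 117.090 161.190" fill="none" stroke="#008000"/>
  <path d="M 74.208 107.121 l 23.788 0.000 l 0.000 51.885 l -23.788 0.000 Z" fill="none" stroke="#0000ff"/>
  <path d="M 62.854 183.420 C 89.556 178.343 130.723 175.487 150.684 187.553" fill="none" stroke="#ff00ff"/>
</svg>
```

1 u = 1 mm; y_m = 204.032 − y.

[1] `<path>` open polyline, #0000ff→cut S829 F940: (155.853,44.097) → (26.685,168.772) → (120.550,15.598) → (44.160,181.328) → (103.957,71.574)

[2] `<path>` quadratic bezier, #008000→score S459 F2081: (59.695,191.964) → (67.482,127.768) → (86.614,78.061) → (117.090,42.842)

[3] `<path>` rectangle, #0000ff→cut S829 F940: (74.208,96.911) → (97.996,96.911) → (97.996,45.026) → (74.208,45.026) → (74.208,96.911) (closed)

[4] `<path>` cubic bezier, #ff00ff→engrave S187 F2090: (62.854,20.612) → (93.057,24.478) → (124.975,24.041) → (150.684,16.479)

G21
G90
G0 X155.853 Y44.097
M3 S829
G01 X26.685 Y168.772 F940
G01 X120.550 Y15.598
G01 X44.160 Y181.328
G01 X103.957 Y71.574
M5
G0 X59.695 Y191.964
M3 S459
G01 X67.482 Y127.768 F2081
G01 X86.614 Y78.061
G01 X117.090 Y42.842
M5
G0 X74.208 Y96.911
M3 S829
G01 X97.996 Y96.911 F940
G01 X97.996 Y45.026
G01 X74.208 Y45.026
G01 X74.208 Y96.911
M5
G0 X62.854 Y20.612
M3 S187
G01 X93.057 Y24.478 F2090
G01 X124.975 Y24.041
G01 X150.684 Y16.479
M5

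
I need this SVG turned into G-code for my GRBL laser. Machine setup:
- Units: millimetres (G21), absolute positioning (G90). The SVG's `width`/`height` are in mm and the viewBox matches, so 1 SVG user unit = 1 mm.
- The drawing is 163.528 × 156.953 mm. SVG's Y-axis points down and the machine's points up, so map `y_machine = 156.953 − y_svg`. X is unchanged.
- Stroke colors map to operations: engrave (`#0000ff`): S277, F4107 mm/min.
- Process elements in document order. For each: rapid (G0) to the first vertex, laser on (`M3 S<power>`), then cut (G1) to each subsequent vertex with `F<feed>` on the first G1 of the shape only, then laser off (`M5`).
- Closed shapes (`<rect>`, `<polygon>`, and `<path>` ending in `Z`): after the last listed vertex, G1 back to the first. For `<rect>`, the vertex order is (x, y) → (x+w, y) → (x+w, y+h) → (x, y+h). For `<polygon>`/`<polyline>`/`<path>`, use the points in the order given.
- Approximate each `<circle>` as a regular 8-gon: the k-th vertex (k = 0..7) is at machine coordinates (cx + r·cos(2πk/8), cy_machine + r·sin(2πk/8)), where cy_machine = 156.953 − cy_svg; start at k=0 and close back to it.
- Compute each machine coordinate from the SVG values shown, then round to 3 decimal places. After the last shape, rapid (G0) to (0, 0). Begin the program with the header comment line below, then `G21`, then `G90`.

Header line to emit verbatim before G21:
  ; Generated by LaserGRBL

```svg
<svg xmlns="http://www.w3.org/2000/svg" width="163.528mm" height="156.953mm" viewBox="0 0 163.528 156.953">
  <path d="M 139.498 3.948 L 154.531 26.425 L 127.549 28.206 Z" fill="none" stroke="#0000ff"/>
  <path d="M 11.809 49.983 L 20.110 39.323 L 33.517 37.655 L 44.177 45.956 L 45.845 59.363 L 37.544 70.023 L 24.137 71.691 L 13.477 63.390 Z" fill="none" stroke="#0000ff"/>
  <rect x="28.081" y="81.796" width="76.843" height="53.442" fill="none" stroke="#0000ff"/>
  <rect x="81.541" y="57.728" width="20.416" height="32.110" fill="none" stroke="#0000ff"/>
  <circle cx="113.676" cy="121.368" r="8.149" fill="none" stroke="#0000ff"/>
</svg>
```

; Generated by LaserGRBL
G21
G90
G0 X139.498 Y153.005
M3 S277
G1 X154.531 Y130.528 F4107
G1 X127.549 Y128.747
G1 X139.498 Y153.005
M5
G0 X11.809 Y106.970
M3 S277
G1 X20.110 Y117.630 F4107
G1 X33.517 Y119.298
G1 X44.177 Y110.997
G1 X45.845 Y97.590
G1 X37.544 Y86.930
G1 X24.137 Y85.262
G1 X13.477 Y93.563
G1 X11.809 Y106.970
M5
G0 X28.081 Y75.157
M3 S277
G1 X104.924 Y75.157 F4107
G1 X104.924 Y21.715
G1 X28.081 Y21.715
G1 X28.081 Y75.157
M5
G0 X81.541 Y99.225
M3 S277
G1 X101.957 Y99.225 F4107
G1 X101.957 Y67.115
G1 X81.541 Y67.115
G1 X81.541 Y99.225
M5
G0 X121.825 Y35.585
M3 S277
G1 X119.438 Y41.347 F4107
G1 X113.676 Y43.734
G1 X107.914 Y41.347
G1 X105.527 Y35.585
G1 X107.914 Y29.823
G1 X113.676 Y27.436
G1 X119.438 Y29.823
G1 X121.825 Y35.585
M5
G0 X0.000 Y0.000

viewBox `0 0 163.528 156.953` with mm width/height → 1 unit = 1 mm. Flip: y_m = 156.953 − y_svg.

**Shape 1** — `<path>` regular polygon, stroke `#0000ff` → engrave (S277, F4107). Machine vertices: (139.498,153.005) → (154.531,130.528) → (127.549,128.747) → (139.498,153.005). Closed: final G1 returns to the first vertex.

**Shape 2** — `<path>` regular polygon, stroke `#0000ff` → engrave (S277, F4107). Machine vertices: (11.809,106.970) → (20.110,117.630) → (33.517,119.298) → (44.177,110.997) → (45.845,97.590) → (37.544,86.930) → (24.137,85.262) → (13.477,93.563) → (11.809,106.970). Closed: final G1 returns to the first vertex.

**Shape 3** — `<rect>` rectangle, stroke `#0000ff` → engrave (S277, F4107). Machine vertices: (28.081,75.157) → (104.924,75.157) → (104.924,21.715) → (28.081,21.715) → (28.081,75.157). Closed: final G1 returns to the first vertex.

**Shape 4** — `<rect>` rectangle, stroke `#0000ff` → engrave (S277, F4107). Machine vertices: (81.541,99.225) → (101.957,99.225) → (101.957,67.115) → (81.541,67.115) → (81.541,99.225). Closed: final G1 returns to the first vertex.

**Shape 5** — `<circle>` circle, stroke `#0000ff` → engrave (S277, F4107). Machine vertices: (121.825,35.585) → (119.438,41.347) → (113.676,43.734) → (107.914,41.347) → (105.527,35.585) → (107.914,29.823) → (113.676,27.436) → (119.438,29.823) → (121.825,35.585). Closed: final G1 returns to the first vertex.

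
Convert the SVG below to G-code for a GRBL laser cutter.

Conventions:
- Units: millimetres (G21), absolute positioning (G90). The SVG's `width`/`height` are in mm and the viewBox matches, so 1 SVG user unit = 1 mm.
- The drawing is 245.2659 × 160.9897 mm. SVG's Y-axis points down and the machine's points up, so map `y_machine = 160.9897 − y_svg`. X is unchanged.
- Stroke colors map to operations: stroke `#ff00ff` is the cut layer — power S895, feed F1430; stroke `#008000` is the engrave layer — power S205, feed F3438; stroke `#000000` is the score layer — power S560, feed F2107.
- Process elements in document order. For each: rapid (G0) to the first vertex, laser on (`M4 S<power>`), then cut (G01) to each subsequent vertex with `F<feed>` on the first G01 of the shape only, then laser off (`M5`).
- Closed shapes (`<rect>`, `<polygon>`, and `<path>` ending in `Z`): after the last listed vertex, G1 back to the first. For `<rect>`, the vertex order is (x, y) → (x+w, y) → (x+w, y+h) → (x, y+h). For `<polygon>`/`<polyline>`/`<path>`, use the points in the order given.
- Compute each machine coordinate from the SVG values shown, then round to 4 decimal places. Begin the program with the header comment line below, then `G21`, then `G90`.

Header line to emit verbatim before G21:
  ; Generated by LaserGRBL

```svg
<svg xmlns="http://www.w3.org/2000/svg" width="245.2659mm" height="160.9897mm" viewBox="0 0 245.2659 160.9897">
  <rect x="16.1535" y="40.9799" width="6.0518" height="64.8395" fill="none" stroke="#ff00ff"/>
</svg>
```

1 u = 1 mm; y_m = 160.9897 − y.

[1] `<rect>` rectangle, #ff00ff→cut S895 F1430: (16.1535,120.0098) → (22.2053,120.0098) → (22.2053,55.1703) → (16.1535,55.1703) → (16.1535,120.0098) (closed)

; Generated by LaserGRBL
G21
G90
G0 X16.1535 Y120.0098
M4 S895
G01 X22.2053 Y120.0098 F1430
G01 X22.2053 Y55.1703
G01 X16.1535 Y55.1703
G01 X16.1535 Y120.0098
M5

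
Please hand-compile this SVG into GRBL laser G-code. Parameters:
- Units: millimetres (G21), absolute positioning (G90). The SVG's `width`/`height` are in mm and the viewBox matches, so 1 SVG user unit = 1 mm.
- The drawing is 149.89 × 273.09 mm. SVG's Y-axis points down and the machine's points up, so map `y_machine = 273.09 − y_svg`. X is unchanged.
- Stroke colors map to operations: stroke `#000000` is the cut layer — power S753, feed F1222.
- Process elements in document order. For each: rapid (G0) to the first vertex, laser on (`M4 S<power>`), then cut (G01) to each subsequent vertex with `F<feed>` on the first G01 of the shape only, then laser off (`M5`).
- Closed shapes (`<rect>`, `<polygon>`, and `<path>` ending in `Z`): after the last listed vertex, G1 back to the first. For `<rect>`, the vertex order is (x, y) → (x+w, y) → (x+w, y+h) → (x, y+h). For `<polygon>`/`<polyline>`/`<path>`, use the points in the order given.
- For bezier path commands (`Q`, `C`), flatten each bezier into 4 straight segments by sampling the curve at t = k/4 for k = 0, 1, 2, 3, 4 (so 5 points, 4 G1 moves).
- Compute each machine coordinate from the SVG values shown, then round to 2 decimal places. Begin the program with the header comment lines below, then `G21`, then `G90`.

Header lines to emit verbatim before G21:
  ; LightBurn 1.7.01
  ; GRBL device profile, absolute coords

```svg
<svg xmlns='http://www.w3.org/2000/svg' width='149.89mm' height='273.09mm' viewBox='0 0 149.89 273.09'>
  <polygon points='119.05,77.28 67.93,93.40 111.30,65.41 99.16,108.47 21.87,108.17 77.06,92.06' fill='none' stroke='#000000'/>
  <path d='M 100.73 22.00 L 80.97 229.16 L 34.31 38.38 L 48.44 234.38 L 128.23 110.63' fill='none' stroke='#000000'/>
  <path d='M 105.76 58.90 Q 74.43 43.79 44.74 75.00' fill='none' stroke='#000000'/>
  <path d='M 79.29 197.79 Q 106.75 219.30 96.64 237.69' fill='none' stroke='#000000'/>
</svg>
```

; LightBurn 1.7.01
; GRBL device profile, absolute coords
G21
G90
G0 X119.05 Y195.81
M4 S753
G01 X67.93 Y179.69 F1222
G01 X111.30 Y207.68
G01 X99.16 Y164.62
G01 X21.87 Y164.92
G01 X77.06 Y181.03
G01 X119.05 Y195.81
M5
G0 X100.73 Y251.09
M4 S753
G01 X80.97 Y43.93 F1222
G01 X34.31 Y234.71
G01 X48.44 Y38.71
G01 X128.23 Y162.46
M5
G0 X105.76 Y214.19
M4 S753
G01 X90.20 Y218.85 F1222
G01 X74.84 Y217.72
G01 X59.69 Y210.80
G01 X44.74 Y198.09
M5
G0 X79.29 Y75.30
M4 S753
G01 X90.67 Y64.74 F1222
G01 X97.36 Y54.57
G01 X99.35 Y44.79
G01 X96.64 Y35.40
M5

1 u = 1 mm; y_m = 273.09 − y.

[1] `<polygon>` closed polygon, #000000→cut S753 F1222: (119.05,195.81) → (67.93,179.69) → (111.30,207.68) → (99.16,164.62) → (21.87,164.92) → (77.06,181.03) → (119.05,195.81) (closed)

[2] `<path>` open polyline, #000000→cut S753 F1222: (100.73,251.09) → (80.97,43.93) → (34.31,234.71) → (48.44,38.71) → (128.23,162.46)

[3] `<path>` quadratic bezier, #000000→cut S753 F1222: (105.76,214.19) → (90.20,218.85) → (74.84,217.72) → (59.69,210.80) → (44.74,198.09)

[4] `<path>` quadratic bezier, #000000→cut S753 F1222: (79.29,75.30) → (90.67,64.74) → (97.36,54.57) → (99.35,44.79) → (96.64,35.40)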